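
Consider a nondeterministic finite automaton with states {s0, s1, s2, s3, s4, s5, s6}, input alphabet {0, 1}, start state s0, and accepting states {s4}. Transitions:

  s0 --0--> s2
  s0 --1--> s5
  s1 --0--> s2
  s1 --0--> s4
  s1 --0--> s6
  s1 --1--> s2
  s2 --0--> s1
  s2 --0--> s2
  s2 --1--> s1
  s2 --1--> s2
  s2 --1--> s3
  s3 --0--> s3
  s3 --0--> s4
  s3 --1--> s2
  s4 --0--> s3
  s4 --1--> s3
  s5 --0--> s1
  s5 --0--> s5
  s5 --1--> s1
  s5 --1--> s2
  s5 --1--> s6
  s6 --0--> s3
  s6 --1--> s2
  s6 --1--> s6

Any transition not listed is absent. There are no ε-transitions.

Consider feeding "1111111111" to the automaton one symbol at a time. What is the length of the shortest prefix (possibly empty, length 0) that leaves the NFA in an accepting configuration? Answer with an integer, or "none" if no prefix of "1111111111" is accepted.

Start in {s0}.
Read '1': {s0} → {s5}.
Read '1': {s5} → {s1, s2, s6}.
Read '1': {s1, s2, s6} → {s1, s2, s3, s6}.
Read '1': {s1, s2, s3, s6} → {s1, s2, s3, s6}.
Read '1': {s1, s2, s3, s6} → {s1, s2, s3, s6}.
Read '1': {s1, s2, s3, s6} → {s1, s2, s3, s6}.
Read '1': {s1, s2, s3, s6} → {s1, s2, s3, s6}.
Read '1': {s1, s2, s3, s6} → {s1, s2, s3, s6}.
Read '1': {s1, s2, s3, s6} → {s1, s2, s3, s6}.
Read '1': {s1, s2, s3, s6} → {s1, s2, s3, s6}.
No reachable set along the way intersects F.

none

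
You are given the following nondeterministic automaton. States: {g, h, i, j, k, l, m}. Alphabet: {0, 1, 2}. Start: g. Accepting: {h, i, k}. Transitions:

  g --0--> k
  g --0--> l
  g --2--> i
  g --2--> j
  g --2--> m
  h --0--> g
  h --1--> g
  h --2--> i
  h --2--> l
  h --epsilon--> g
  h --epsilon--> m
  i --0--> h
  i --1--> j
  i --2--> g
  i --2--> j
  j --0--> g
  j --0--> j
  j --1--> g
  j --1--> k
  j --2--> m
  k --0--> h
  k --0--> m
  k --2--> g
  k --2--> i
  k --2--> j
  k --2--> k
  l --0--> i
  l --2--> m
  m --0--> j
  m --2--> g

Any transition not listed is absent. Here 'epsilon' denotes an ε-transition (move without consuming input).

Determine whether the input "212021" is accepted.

Start in {g}.
Read '2': g→{i, j, m}; now {i, j, m}.
Read '1': i→{j}, j→{g, k}, m→∅; now {g, j, k}.
Read '2': g→{i, j, m}, j→{m}, k→{g, i, j, k}; now {g, i, j, k, m}.
Read '0': g→{k, l}, i→{h}, j→{g, j}, k→{h, m}, m→{j}; now {g, h, j, k, l, m}.
Read '2': g→{i, j, m}, h→{i, l}, j→{m}, k→{g, i, j, k}, l→{m}, m→{g}; now {g, i, j, k, l, m}.
Read '1': g→∅, i→{j}, j→{g, k}, k→∅, l→∅, m→∅; now {g, j, k}.
The final set {g, j, k} contains the accepting state k.

Yes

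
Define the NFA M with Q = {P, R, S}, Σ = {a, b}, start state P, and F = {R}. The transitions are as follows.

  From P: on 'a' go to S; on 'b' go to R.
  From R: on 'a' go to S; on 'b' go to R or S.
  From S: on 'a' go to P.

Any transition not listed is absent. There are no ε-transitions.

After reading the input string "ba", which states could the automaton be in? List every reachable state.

{S}

Start in {P}.
Read 'b': P→{R}; now {R}.
Read 'a': R→{S}; now {S}.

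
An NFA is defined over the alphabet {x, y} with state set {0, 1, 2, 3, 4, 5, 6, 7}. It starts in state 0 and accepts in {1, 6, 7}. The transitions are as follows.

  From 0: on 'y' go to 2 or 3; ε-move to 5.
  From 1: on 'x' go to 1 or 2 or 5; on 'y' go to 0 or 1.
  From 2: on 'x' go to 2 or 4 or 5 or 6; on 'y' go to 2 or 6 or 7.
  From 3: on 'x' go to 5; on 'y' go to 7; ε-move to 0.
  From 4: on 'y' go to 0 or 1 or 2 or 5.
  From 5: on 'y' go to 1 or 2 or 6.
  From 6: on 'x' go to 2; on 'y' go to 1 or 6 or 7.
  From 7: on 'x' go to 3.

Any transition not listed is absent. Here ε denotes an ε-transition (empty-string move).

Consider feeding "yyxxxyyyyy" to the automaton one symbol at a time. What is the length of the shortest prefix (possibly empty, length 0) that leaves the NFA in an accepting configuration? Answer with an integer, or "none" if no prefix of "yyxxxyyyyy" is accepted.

1

Start: ε-closure({0}) = {0, 5}.
Read 'y': 0→{2, 3}, 5→{1, 2, 6}; union {1, 2, 3, 6}; ε-closure = {0, 1, 2, 3, 5, 6}.
None of the earlier sets intersect F, but {0, 1, 2, 3, 5, 6} does.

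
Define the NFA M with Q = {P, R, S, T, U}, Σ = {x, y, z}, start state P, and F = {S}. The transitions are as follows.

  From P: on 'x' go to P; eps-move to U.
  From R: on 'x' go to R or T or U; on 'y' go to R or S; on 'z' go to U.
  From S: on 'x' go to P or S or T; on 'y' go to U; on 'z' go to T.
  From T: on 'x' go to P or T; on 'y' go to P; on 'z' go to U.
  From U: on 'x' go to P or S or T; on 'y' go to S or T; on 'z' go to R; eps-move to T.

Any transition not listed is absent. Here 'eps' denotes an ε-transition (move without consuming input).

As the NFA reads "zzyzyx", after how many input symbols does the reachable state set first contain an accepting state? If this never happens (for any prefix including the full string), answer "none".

Start: ε-closure({P}) = {P, T, U}.
Read 'z': P→∅, T→{U}, U→{R}; union {R, U}; ε-closure = {R, T, U}.
Read 'z': R→{U}, T→{U}, U→{R}; union {R, U}; ε-closure = {R, T, U}.
Read 'y': R→{R, S}, T→{P}, U→{S, T}; union {P, R, S, T}; ε-closure = {P, R, S, T, U}.
None of the earlier sets intersect F, but {P, R, S, T, U} does.

3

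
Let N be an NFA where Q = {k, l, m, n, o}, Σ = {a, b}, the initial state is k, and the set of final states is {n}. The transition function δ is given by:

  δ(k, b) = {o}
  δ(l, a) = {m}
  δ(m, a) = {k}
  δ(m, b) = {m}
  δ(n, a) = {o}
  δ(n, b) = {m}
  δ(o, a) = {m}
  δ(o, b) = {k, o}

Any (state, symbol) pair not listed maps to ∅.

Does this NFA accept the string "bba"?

Start in {k}.
Read 'b': k→{o}; now {o}.
Read 'b': o→{k, o}; now {k, o}.
Read 'a': k→∅, o→{m}; now {m}.
The final set {m} contains no accepting state.

No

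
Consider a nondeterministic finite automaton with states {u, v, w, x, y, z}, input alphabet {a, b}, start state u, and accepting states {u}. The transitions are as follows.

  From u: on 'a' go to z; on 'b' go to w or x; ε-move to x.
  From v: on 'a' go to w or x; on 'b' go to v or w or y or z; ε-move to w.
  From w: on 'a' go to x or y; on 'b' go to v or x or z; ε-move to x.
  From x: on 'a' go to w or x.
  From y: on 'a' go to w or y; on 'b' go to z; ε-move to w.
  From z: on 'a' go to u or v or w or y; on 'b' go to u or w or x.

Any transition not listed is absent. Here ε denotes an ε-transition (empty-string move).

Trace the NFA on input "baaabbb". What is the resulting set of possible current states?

{u, v, w, x, y, z}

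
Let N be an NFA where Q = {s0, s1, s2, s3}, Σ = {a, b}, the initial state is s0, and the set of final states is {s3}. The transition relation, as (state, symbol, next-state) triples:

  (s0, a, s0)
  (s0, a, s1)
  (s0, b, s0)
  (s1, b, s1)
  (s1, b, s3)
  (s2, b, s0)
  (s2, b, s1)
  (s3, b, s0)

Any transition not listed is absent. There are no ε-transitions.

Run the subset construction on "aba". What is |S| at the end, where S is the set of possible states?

2

Start in {s0}.
Read 'a': {s0} → {s0, s1}.
Read 'b': {s0, s1} → {s0, s1, s3}.
Read 'a': {s0, s1, s3} → {s0, s1}.
That set has 2 states.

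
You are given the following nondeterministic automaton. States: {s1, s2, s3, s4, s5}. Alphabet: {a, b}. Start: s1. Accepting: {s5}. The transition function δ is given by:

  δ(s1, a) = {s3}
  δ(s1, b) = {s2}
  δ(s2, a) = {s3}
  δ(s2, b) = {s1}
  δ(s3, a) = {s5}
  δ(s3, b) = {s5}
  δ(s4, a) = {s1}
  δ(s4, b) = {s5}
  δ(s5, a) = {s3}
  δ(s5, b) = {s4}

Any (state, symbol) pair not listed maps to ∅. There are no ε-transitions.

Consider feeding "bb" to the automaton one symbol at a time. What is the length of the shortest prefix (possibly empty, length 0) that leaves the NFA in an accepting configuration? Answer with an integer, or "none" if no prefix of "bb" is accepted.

Start in {s1}.
Read 'b': {s1} → {s2}.
Read 'b': {s2} → {s1}.
No reachable set along the way intersects F.

none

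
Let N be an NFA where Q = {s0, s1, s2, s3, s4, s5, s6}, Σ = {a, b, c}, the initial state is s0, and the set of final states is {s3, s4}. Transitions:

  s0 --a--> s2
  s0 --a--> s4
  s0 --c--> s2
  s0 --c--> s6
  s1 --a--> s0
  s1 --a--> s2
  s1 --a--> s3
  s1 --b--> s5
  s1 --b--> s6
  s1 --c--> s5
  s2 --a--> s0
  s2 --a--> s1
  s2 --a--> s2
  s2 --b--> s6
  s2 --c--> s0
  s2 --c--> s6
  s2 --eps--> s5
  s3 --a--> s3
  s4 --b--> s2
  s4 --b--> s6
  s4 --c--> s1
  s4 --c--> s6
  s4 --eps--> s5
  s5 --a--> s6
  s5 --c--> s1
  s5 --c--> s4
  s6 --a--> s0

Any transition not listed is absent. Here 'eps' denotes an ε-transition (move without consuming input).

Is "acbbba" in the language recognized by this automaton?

No

Start in {s0}.
Read 'a': s0→{s2, s4}; union {s2, s4}; ε-closure = {s2, s4, s5}.
Read 'c': s2→{s0, s6}, s4→{s1, s6}, s5→{s1, s4}; union {s0, s1, s4, s6}; ε-closure = {s0, s1, s4, s5, s6}.
Read 'b': s0→∅, s1→{s5, s6}, s4→{s2, s6}, s5→∅, s6→∅; now {s2, s5, s6}.
Read 'b': s2→{s6}, s5→∅, s6→∅; now {s6}.
Read 'b': s6→∅; now ∅.
The set is empty and remains empty for the remaining 1 symbol.
The final set ∅ contains no accepting state.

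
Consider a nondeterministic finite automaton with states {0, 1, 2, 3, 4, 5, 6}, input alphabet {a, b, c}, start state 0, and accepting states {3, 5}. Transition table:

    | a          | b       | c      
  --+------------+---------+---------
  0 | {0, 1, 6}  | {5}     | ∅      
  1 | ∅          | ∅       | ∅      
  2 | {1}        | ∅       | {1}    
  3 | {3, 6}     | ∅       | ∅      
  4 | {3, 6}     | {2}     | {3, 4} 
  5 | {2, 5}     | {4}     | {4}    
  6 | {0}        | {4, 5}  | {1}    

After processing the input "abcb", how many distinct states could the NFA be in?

Start in {0}.
Read 'a': 0→{0, 1, 6}; now {0, 1, 6}.
Read 'b': 0→{5}, 1→∅, 6→{4, 5}; now {4, 5}.
Read 'c': 4→{3, 4}, 5→{4}; now {3, 4}.
Read 'b': 3→∅, 4→{2}; now {2}.
That set has 1 state.

1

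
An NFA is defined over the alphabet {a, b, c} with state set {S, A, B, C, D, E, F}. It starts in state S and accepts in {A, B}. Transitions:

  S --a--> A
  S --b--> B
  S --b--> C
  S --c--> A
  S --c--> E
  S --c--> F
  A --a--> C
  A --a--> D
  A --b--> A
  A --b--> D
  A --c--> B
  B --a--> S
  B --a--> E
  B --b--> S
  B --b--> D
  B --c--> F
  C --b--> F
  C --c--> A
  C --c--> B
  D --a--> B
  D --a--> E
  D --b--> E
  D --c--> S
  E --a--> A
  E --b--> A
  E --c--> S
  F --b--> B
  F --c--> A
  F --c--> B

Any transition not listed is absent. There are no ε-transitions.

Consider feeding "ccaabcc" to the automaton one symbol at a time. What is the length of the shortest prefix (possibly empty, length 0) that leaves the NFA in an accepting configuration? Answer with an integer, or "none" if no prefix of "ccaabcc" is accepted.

Start in {S}.
Read 'c': S→{A, E, F}; now {A, E, F}.
None of the earlier sets intersect F, but {A, E, F} does.

1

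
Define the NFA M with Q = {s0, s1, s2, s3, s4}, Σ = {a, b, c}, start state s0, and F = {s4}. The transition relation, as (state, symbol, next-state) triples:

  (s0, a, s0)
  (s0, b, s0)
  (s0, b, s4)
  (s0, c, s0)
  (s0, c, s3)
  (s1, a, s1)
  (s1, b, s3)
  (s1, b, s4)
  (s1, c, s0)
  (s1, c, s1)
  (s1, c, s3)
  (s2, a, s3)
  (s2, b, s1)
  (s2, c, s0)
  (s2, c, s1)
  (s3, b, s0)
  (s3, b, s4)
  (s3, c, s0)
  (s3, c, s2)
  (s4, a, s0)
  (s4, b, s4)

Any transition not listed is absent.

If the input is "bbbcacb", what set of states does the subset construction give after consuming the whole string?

{s0, s4}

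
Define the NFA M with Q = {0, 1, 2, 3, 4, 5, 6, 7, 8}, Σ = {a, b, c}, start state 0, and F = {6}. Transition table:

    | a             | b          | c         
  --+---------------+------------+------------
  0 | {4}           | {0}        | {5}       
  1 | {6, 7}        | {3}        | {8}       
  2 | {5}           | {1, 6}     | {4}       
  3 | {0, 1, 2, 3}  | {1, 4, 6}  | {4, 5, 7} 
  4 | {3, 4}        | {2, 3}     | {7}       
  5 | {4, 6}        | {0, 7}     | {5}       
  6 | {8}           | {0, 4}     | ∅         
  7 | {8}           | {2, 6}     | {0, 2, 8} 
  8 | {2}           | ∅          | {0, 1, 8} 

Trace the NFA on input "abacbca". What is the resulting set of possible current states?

Start in {0}.
Read 'a': {0} → {4}.
Read 'b': {4} → {2, 3}.
Read 'a': {2, 3} → {0, 1, 2, 3, 5}.
Read 'c': {0, 1, 2, 3, 5} → {4, 5, 7, 8}.
Read 'b': {4, 5, 7, 8} → {0, 2, 3, 6, 7}.
Read 'c': {0, 2, 3, 6, 7} → {0, 2, 4, 5, 7, 8}.
Read 'a': {0, 2, 4, 5, 7, 8} → {2, 3, 4, 5, 6, 8}.

{2, 3, 4, 5, 6, 8}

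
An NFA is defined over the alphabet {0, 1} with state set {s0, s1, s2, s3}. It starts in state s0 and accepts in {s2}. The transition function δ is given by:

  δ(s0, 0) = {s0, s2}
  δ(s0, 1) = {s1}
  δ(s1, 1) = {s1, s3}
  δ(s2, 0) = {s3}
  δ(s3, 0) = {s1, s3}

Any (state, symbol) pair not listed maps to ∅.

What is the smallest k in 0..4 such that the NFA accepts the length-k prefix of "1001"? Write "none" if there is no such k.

Start in {s0}.
Read '1': {s0} → {s1}.
Read '0': {s1} → ∅.
The set is empty and remains empty for the remaining 2 symbols.
No reachable set along the way intersects F.

none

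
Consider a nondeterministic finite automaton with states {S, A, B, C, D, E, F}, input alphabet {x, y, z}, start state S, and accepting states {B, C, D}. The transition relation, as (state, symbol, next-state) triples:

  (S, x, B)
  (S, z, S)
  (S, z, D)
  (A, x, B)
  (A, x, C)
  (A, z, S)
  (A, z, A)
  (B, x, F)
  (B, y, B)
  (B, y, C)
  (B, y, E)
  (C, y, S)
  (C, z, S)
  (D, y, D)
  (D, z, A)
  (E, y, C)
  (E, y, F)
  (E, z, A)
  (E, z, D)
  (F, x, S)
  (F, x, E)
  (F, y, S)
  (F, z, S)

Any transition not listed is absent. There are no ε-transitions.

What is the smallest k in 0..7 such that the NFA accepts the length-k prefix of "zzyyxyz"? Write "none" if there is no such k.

1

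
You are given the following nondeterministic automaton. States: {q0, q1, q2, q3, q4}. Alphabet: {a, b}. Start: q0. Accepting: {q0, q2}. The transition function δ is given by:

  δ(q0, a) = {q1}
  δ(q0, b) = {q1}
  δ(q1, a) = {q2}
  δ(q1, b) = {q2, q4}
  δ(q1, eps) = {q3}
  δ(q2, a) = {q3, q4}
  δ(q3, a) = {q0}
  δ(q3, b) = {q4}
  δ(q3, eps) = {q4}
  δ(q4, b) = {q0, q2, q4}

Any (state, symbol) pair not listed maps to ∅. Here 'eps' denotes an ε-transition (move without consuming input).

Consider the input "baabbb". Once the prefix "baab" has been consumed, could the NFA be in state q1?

Start in {q0}.
Read 'b': {q0} → {q1, q3, q4}.
Read 'a': {q1, q3, q4} → {q0, q2}.
Read 'a': {q0, q2} → {q1, q3, q4}.
Read 'b': {q1, q3, q4} → {q0, q2, q4}.
State q1 is not in {q0, q2, q4}.

No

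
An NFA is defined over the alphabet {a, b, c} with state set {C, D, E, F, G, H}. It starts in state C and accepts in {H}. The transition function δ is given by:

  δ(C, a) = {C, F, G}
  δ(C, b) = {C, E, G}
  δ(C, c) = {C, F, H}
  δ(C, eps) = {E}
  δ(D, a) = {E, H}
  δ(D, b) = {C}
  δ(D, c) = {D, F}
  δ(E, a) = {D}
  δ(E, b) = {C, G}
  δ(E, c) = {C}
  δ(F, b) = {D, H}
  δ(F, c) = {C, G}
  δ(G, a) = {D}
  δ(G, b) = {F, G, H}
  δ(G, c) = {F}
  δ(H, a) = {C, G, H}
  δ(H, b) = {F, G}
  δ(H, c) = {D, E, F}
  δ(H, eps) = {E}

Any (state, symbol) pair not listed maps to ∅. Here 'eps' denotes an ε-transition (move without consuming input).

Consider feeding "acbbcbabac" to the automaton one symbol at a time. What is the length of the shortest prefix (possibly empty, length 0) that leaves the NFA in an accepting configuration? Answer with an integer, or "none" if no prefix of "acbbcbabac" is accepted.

Start: ε-closure({C}) = {C, E}.
Read 'a': C→{C, F, G}, E→{D}; union {C, D, F, G}; ε-closure = {C, D, E, F, G}.
Read 'c': C→{C, F, H}, D→{D, F}, E→{C}, F→{C, G}, G→{F}; union {C, D, F, G, H}; ε-closure = {C, D, E, F, G, H}.
None of the earlier sets intersect F, but {C, D, E, F, G, H} does.

2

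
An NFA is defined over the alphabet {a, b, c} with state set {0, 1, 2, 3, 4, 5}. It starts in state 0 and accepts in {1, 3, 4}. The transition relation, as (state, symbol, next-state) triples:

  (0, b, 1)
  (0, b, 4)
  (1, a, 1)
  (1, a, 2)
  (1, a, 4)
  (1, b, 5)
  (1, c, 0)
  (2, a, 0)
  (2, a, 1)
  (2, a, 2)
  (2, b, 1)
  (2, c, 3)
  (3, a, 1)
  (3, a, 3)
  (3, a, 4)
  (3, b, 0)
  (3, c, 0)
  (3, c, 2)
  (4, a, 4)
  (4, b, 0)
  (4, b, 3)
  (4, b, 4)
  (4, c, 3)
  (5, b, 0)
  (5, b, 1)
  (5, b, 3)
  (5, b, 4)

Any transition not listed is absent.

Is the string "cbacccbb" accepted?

Start in {0}.
Read 'c': {0} → ∅.
The set is empty and remains empty for the remaining 7 symbols.
The final set ∅ contains no accepting state.

No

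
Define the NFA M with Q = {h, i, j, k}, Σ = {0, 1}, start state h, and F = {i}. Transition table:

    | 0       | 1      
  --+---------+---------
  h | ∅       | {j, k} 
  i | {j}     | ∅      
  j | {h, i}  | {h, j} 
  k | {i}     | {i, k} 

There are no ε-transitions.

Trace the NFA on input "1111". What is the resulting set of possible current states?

Start in {h}.
Read '1': h→{j, k}; now {j, k}.
Read '1': j→{h, j}, k→{i, k}; now {h, i, j, k}.
Read '1': h→{j, k}, i→∅, j→{h, j}, k→{i, k}; now {h, i, j, k}.
Read '1': h→{j, k}, i→∅, j→{h, j}, k→{i, k}; now {h, i, j, k}.

{h, i, j, k}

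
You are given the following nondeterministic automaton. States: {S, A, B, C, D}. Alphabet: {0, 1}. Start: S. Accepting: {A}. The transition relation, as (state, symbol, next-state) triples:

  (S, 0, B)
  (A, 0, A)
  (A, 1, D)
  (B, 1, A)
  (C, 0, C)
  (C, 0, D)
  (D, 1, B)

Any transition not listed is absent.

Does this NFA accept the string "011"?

No

Start in {S}.
Read '0': {S} → {B}.
Read '1': {B} → {A}.
Read '1': {A} → {D}.
The final set {D} contains no accepting state.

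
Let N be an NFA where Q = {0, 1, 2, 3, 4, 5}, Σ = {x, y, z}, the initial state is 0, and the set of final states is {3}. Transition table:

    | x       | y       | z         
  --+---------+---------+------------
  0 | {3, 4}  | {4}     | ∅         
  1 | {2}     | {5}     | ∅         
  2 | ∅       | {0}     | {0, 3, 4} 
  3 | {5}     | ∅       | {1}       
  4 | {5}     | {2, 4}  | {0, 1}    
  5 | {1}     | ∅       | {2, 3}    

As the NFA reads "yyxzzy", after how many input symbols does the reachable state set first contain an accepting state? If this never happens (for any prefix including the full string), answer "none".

4

Start in {0}.
Read 'y': 0→{4}; now {4}.
Read 'y': 4→{2, 4}; now {2, 4}.
Read 'x': 2→∅, 4→{5}; now {5}.
Read 'z': 5→{2, 3}; now {2, 3}.
None of the earlier sets intersect F, but {2, 3} does.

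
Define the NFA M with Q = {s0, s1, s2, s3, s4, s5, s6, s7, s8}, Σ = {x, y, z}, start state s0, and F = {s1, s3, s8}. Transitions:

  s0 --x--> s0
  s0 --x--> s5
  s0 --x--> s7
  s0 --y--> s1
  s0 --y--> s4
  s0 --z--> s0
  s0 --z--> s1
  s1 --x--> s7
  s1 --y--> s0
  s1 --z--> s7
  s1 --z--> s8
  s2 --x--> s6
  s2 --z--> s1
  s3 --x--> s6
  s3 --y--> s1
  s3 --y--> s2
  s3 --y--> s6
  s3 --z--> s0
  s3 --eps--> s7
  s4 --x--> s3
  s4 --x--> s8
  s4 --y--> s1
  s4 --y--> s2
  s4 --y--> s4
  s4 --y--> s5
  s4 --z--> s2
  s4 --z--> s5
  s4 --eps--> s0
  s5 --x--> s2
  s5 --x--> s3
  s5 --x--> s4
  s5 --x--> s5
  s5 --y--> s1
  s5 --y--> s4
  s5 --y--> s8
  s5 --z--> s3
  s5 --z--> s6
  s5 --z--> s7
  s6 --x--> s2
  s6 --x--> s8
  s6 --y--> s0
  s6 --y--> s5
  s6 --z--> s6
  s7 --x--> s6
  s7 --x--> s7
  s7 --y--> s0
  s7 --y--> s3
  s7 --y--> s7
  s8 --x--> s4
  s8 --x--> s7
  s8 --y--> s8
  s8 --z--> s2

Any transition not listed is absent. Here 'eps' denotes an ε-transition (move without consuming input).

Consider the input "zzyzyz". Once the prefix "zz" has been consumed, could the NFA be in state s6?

No

Start in {s0}.
Read 'z': {s0} → {s0, s1}.
Read 'z': {s0, s1} → {s0, s1, s7, s8}.
State s6 is not in {s0, s1, s7, s8}.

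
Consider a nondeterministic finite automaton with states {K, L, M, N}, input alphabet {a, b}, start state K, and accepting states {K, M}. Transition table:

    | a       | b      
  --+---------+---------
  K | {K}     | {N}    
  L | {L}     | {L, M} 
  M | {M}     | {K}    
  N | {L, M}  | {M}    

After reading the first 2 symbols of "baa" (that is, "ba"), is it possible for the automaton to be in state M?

Yes

Start in {K}.
Read 'b': K→{N}; now {N}.
Read 'a': N→{L, M}; now {L, M}.
State M is in {L, M}.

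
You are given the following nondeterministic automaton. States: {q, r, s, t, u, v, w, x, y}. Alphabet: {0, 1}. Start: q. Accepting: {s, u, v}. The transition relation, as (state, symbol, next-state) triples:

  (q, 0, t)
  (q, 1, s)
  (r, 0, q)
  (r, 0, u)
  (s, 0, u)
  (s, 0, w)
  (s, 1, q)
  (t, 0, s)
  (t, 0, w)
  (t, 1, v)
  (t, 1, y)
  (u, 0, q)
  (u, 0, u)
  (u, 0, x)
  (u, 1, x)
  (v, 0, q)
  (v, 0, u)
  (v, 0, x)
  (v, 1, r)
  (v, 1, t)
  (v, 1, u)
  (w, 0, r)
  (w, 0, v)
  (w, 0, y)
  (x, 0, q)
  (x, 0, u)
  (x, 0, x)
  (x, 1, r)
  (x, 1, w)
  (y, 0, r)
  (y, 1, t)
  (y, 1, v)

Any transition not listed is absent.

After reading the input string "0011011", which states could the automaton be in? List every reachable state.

Start in {q}.
Read '0': q→{t}; now {t}.
Read '0': t→{s, w}; now {s, w}.
Read '1': s→{q}, w→∅; now {q}.
Read '1': q→{s}; now {s}.
Read '0': s→{u, w}; now {u, w}.
Read '1': u→{x}, w→∅; now {x}.
Read '1': x→{r, w}; now {r, w}.

{r, w}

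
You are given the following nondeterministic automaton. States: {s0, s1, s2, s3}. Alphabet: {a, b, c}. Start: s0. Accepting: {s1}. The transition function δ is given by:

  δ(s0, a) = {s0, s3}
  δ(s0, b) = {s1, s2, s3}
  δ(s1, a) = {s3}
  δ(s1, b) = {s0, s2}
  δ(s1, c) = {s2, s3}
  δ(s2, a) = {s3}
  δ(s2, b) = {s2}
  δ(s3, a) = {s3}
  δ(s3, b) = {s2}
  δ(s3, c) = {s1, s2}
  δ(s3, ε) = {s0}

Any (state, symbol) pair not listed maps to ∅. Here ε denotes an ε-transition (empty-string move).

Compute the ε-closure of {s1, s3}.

Begin with {s1, s3}.
ε-move s3 → s0; add s0.

{s0, s1, s3}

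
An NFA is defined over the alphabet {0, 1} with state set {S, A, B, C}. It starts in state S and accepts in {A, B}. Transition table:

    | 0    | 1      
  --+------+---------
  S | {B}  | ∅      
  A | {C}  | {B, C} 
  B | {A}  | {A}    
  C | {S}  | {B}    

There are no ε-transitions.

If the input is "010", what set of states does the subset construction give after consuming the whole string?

{C}

Start in {S}.
Read '0': S→{B}; now {B}.
Read '1': B→{A}; now {A}.
Read '0': A→{C}; now {C}.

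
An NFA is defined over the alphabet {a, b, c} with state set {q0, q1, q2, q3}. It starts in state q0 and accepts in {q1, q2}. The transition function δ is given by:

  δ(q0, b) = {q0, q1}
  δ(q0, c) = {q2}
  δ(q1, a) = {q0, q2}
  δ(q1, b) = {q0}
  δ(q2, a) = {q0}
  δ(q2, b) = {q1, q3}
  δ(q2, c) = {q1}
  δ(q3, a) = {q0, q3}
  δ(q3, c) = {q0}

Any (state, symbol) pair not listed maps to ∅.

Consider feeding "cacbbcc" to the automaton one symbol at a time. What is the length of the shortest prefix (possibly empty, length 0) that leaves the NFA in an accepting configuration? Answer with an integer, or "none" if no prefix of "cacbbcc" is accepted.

1

Start in {q0}.
Read 'c': {q0} → {q2}.
None of the earlier sets intersect F, but {q2} does.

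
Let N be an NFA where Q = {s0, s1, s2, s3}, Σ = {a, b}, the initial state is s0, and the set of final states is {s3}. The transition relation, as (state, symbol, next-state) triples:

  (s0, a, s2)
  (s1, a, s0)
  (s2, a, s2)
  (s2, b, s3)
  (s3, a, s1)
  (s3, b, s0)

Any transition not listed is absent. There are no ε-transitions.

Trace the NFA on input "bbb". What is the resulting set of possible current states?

Start in {s0}.
Read 'b': {s0} → ∅.
The set is empty and remains empty for the remaining 2 symbols.

∅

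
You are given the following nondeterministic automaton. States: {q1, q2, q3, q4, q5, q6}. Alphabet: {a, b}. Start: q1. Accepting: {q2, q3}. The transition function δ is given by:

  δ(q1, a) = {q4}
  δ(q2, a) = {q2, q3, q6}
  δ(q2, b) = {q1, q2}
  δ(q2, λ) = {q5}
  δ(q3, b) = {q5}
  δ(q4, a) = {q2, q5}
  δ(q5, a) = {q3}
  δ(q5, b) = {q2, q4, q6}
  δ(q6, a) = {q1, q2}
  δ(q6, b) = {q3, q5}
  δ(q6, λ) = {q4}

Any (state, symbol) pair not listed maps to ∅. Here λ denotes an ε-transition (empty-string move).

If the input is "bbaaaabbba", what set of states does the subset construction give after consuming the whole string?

∅

Start in {q1}.
Read 'b': {q1} → ∅.
The set is empty and remains empty for the remaining 9 symbols.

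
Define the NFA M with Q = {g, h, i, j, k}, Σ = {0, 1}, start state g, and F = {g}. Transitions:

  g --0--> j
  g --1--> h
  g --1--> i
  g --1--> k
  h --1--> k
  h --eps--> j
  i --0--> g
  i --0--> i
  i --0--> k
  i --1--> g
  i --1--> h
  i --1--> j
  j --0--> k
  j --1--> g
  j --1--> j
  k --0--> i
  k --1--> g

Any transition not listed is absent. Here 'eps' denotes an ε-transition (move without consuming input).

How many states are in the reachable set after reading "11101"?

Start in {g}.
Read '1': g→{h, i, k}; union {h, i, k}; ε-closure = {h, i, j, k}.
Read '1': h→{k}, i→{g, h, j}, j→{g, j}, k→{g}; now {g, h, j, k}.
Read '1': g→{h, i, k}, h→{k}, j→{g, j}, k→{g}; now {g, h, i, j, k}.
Read '0': g→{j}, h→∅, i→{g, i, k}, j→{k}, k→{i}; now {g, i, j, k}.
Read '1': g→{h, i, k}, i→{g, h, j}, j→{g, j}, k→{g}; now {g, h, i, j, k}.
That set has 5 states.

5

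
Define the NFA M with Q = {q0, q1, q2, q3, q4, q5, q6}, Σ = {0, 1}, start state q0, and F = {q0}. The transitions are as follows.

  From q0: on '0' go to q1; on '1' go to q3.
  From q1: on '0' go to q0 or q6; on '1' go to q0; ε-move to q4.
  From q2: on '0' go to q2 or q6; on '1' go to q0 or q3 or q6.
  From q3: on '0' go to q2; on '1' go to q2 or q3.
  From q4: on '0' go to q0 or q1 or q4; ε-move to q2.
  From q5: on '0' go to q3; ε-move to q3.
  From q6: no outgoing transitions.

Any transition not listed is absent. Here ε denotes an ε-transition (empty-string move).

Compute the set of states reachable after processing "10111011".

Start in {q0}.
Read '1': q0→{q3}; now {q3}.
Read '0': q3→{q2}; now {q2}.
Read '1': q2→{q0, q3, q6}; now {q0, q3, q6}.
Read '1': q0→{q3}, q3→{q2, q3}, q6→∅; now {q2, q3}.
Read '1': q2→{q0, q3, q6}, q3→{q2, q3}; now {q0, q2, q3, q6}.
Read '0': q0→{q1}, q2→{q2, q6}, q3→{q2}, q6→∅; union {q1, q2, q6}; ε-closure = {q1, q2, q4, q6}.
Read '1': q1→{q0}, q2→{q0, q3, q6}, q4→∅, q6→∅; now {q0, q3, q6}.
Read '1': q0→{q3}, q3→{q2, q3}, q6→∅; now {q2, q3}.

{q2, q3}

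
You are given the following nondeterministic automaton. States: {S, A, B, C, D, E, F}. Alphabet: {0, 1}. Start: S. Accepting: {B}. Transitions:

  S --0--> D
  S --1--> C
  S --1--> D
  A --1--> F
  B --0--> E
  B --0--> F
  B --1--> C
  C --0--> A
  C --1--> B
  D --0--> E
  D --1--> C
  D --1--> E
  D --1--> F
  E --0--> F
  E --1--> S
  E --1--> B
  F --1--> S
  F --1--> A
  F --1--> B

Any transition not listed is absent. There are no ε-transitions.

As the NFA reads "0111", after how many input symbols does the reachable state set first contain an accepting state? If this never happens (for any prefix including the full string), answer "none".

3

Start in {S}.
Read '0': S→{D}; now {D}.
Read '1': D→{C, E, F}; now {C, E, F}.
Read '1': C→{B}, E→{S, B}, F→{S, A, B}; now {S, A, B}.
None of the earlier sets intersect F, but {S, A, B} does.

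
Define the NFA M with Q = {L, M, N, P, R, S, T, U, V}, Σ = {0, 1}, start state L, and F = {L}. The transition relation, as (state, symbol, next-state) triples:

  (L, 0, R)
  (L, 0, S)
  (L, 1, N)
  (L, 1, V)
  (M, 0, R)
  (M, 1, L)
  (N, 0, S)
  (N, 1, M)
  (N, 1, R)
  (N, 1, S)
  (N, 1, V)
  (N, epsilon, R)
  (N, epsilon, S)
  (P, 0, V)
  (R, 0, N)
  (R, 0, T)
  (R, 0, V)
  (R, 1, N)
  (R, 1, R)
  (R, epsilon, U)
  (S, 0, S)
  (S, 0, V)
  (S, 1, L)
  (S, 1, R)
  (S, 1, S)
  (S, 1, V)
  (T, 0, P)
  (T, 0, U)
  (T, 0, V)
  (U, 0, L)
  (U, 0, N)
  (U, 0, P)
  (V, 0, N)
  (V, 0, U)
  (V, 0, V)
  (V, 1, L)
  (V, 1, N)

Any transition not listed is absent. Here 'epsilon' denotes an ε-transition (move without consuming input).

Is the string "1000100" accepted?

Yes

Start in {L}.
Read '1': {L} → {N, R, S, U, V}.
Read '0': {N, R, S, U, V} → {L, N, P, R, S, T, U, V}.
Read '0': {L, N, P, R, S, T, U, V} → {L, N, P, R, S, T, U, V}.
Read '0': {L, N, P, R, S, T, U, V} → {L, N, P, R, S, T, U, V}.
Read '1': {L, N, P, R, S, T, U, V} → {L, M, N, R, S, U, V}.
Read '0': {L, M, N, R, S, U, V} → {L, N, P, R, S, T, U, V}.
Read '0': {L, N, P, R, S, T, U, V} → {L, N, P, R, S, T, U, V}.
The final set {L, N, P, R, S, T, U, V} contains the accepting state L.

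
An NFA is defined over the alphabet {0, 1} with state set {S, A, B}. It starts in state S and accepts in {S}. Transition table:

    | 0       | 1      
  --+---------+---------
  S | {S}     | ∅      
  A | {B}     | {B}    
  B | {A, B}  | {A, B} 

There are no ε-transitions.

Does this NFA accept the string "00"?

Start in {S}.
Read '0': {S} → {S}.
Read '0': {S} → {S}.
The final set {S} contains the accepting state S.

Yes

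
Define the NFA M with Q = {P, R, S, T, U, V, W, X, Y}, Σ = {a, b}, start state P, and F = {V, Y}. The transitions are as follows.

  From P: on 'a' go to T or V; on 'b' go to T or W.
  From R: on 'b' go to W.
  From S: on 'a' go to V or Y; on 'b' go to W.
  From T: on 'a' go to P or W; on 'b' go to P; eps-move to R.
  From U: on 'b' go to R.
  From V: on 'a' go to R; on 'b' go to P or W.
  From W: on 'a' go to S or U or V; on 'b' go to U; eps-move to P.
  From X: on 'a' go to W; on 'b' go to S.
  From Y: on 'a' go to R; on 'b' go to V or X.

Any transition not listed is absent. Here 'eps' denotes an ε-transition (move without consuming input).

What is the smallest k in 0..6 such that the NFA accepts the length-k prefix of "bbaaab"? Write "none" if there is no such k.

Start in {P}.
Read 'b': P→{T, W}; union {T, W}; ε-closure = {P, R, T, W}.
Read 'b': P→{T, W}, R→{W}, T→{P}, W→{U}; union {P, T, U, W}; ε-closure = {P, R, T, U, W}.
Read 'a': P→{T, V}, R→∅, T→{P, W}, U→∅, W→{S, U, V}; union {P, S, T, U, V, W}; ε-closure = {P, R, S, T, U, V, W}.
None of the earlier sets intersect F, but {P, R, S, T, U, V, W} does.

3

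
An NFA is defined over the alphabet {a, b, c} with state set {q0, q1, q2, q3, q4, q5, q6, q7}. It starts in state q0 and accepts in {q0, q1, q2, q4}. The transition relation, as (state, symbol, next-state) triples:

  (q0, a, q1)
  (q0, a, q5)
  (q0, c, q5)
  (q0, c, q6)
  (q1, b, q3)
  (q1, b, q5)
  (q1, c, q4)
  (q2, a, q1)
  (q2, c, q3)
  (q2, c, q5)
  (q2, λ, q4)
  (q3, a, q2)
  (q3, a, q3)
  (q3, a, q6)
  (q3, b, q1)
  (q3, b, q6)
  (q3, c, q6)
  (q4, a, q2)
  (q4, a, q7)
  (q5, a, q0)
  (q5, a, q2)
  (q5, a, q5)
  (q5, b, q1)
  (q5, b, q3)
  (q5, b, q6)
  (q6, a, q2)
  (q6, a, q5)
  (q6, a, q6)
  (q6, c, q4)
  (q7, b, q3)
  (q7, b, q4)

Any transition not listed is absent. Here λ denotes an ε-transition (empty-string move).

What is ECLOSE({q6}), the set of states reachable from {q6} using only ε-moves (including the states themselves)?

{q6}

Begin with {q6}.
No ε-moves leave this set, so the closure equals the set itself.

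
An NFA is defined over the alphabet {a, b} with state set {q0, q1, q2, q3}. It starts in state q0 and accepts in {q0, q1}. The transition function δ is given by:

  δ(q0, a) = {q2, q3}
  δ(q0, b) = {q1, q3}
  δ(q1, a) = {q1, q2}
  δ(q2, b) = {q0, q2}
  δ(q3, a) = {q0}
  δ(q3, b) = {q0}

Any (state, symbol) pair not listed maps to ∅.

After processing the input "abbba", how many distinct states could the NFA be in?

4

Start in {q0}.
Read 'a': {q0} → {q2, q3}.
Read 'b': {q2, q3} → {q0, q2}.
Read 'b': {q0, q2} → {q0, q1, q2, q3}.
Read 'b': {q0, q1, q2, q3} → {q0, q1, q2, q3}.
Read 'a': {q0, q1, q2, q3} → {q0, q1, q2, q3}.
That set has 4 states.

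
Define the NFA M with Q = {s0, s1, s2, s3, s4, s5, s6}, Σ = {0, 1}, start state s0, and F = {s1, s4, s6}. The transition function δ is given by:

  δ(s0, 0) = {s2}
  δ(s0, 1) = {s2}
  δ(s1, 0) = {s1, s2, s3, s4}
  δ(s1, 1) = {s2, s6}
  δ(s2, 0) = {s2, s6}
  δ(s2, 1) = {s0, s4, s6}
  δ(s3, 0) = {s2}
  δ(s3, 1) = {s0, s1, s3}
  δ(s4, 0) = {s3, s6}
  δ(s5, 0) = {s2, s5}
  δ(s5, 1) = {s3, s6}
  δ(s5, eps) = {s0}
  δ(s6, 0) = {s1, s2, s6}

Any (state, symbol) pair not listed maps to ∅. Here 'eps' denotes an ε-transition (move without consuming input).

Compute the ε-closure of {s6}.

Begin with {s6}.
No ε-moves leave this set, so the closure equals the set itself.

{s6}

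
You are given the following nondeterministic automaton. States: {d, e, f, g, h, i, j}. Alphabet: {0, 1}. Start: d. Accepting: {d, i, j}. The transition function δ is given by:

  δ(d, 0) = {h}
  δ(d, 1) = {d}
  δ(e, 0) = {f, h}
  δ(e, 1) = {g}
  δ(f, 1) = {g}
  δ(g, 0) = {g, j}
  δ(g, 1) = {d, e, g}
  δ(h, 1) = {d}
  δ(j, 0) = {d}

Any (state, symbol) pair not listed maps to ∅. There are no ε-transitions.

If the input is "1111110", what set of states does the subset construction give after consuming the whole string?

{h}

Start in {d}.
Read '1': {d} → {d}.
Read '1': {d} → {d}.
Read '1': {d} → {d}.
Read '1': {d} → {d}.
Read '1': {d} → {d}.
Read '1': {d} → {d}.
Read '0': {d} → {h}.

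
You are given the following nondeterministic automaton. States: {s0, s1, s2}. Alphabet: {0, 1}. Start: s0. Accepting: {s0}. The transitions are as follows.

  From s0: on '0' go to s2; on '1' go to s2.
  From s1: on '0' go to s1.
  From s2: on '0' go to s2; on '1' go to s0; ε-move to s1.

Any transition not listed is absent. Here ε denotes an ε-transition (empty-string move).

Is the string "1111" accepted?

Start in {s0}.
Read '1': s0→{s2}; union {s2}; ε-closure = {s1, s2}.
Read '1': s1→∅, s2→{s0}; now {s0}.
Read '1': s0→{s2}; union {s2}; ε-closure = {s1, s2}.
Read '1': s1→∅, s2→{s0}; now {s0}.
The final set {s0} contains the accepting state s0.

Yes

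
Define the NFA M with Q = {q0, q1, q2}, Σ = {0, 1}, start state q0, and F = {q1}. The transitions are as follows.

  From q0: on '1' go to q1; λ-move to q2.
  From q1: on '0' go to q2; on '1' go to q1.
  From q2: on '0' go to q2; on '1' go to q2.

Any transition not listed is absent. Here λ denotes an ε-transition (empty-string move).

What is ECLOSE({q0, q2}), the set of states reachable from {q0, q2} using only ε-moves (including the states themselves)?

{q0, q2}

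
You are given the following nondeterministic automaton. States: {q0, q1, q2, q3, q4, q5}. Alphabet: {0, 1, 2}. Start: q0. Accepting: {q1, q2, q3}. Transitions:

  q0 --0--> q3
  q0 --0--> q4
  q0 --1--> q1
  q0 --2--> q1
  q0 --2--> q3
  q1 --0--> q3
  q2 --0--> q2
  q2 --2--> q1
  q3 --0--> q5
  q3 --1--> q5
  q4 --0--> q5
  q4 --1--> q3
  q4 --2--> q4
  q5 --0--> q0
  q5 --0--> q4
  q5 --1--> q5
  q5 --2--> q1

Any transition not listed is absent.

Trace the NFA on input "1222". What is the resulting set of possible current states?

∅

Start in {q0}.
Read '1': {q0} → {q1}.
Read '2': {q1} → ∅.
The set is empty and remains empty for the remaining 2 symbols.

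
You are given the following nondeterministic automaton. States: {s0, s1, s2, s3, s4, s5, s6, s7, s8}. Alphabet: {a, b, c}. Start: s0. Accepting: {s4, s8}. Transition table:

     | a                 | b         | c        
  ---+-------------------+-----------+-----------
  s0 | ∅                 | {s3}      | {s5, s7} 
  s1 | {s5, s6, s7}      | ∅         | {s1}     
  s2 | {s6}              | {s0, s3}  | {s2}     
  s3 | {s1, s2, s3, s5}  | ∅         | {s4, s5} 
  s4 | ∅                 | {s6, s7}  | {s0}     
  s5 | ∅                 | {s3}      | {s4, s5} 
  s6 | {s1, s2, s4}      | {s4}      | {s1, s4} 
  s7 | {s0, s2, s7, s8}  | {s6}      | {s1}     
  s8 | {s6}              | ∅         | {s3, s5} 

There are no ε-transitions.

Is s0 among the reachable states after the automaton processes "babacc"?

Yes

Start in {s0}.
Read 'b': {s0} → {s3}.
Read 'a': {s3} → {s1, s2, s3, s5}.
Read 'b': {s1, s2, s3, s5} → {s0, s3}.
Read 'a': {s0, s3} → {s1, s2, s3, s5}.
Read 'c': {s1, s2, s3, s5} → {s1, s2, s4, s5}.
Read 'c': {s1, s2, s4, s5} → {s0, s1, s2, s4, s5}.
State s0 is in {s0, s1, s2, s4, s5}.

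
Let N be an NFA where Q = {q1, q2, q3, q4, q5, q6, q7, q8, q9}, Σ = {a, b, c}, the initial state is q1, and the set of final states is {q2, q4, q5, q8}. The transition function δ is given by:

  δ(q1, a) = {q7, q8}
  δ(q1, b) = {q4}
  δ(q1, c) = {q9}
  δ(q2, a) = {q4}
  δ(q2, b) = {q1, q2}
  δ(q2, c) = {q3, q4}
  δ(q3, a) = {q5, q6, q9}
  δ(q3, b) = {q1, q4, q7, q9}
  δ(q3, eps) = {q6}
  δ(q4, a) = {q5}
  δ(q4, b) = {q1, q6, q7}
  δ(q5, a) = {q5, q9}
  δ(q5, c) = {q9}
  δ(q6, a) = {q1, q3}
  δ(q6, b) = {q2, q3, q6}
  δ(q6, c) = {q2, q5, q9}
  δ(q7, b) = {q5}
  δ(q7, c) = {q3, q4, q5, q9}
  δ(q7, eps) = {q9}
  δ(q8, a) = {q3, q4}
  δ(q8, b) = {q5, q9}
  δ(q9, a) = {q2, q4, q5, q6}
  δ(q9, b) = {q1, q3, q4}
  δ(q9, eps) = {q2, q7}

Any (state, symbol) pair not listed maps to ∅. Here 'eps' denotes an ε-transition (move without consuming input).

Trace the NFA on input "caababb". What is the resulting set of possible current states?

{q1, q2, q3, q4, q5, q6, q7, q9}

Start in {q1}.
Read 'c': q1→{q9}; union {q9}; ε-closure = {q2, q7, q9}.
Read 'a': q2→{q4}, q7→∅, q9→{q2, q4, q5, q6}; now {q2, q4, q5, q6}.
Read 'a': q2→{q4}, q4→{q5}, q5→{q5, q9}, q6→{q1, q3}; union {q1, q3, q4, q5, q9}; ε-closure = {q1, q2, q3, q4, q5, q6, q7, q9}.
Read 'b': q1→{q4}, q2→{q1, q2}, q3→{q1, q4, q7, q9}, q4→{q1, q6, q7}, q5→∅, q6→{q2, q3, q6}, q7→{q5}, q9→{q1, q3, q4}; now {q1, q2, q3, q4, q5, q6, q7, q9}.
Read 'a': q1→{q7, q8}, q2→{q4}, q3→{q5, q6, q9}, q4→{q5}, q5→{q5, q9}, q6→{q1, q3}, q7→∅, q9→{q2, q4, q5, q6}; now {q1, q2, q3, q4, q5, q6, q7, q8, q9}.
Read 'b': q1→{q4}, q2→{q1, q2}, q3→{q1, q4, q7, q9}, q4→{q1, q6, q7}, q5→∅, q6→{q2, q3, q6}, q7→{q5}, q8→{q5, q9}, q9→{q1, q3, q4}; now {q1, q2, q3, q4, q5, q6, q7, q9}.
Read 'b': q1→{q4}, q2→{q1, q2}, q3→{q1, q4, q7, q9}, q4→{q1, q6, q7}, q5→∅, q6→{q2, q3, q6}, q7→{q5}, q9→{q1, q3, q4}; now {q1, q2, q3, q4, q5, q6, q7, q9}.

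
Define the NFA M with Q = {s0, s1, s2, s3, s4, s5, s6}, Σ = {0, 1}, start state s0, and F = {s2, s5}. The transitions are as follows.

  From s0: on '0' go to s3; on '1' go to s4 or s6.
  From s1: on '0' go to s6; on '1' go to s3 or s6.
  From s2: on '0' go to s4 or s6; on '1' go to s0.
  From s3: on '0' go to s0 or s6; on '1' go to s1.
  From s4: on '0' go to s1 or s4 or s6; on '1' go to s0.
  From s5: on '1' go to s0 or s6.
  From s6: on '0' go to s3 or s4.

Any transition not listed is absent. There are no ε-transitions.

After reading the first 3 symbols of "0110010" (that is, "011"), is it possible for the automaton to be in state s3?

Yes

Start in {s0}.
Read '0': s0→{s3}; now {s3}.
Read '1': s3→{s1}; now {s1}.
Read '1': s1→{s3, s6}; now {s3, s6}.
State s3 is in {s3, s6}.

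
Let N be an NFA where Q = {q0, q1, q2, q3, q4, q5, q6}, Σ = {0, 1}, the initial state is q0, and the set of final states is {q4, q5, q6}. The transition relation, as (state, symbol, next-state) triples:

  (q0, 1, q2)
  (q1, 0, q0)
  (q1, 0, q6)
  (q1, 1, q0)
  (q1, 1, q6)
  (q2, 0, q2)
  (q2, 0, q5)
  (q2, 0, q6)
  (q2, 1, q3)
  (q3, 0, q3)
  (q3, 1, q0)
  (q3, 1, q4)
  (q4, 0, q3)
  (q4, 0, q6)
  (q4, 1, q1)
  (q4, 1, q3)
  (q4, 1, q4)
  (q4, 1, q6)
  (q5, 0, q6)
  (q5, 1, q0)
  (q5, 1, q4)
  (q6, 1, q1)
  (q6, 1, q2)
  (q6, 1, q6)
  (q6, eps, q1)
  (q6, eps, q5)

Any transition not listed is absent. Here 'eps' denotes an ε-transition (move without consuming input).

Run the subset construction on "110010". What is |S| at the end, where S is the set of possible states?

4

Start in {q0}.
Read '1': {q0} → {q2}.
Read '1': {q2} → {q3}.
Read '0': {q3} → {q3}.
Read '0': {q3} → {q3}.
Read '1': {q3} → {q0, q4}.
Read '0': {q0, q4} → {q1, q3, q5, q6}.
That set has 4 states.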